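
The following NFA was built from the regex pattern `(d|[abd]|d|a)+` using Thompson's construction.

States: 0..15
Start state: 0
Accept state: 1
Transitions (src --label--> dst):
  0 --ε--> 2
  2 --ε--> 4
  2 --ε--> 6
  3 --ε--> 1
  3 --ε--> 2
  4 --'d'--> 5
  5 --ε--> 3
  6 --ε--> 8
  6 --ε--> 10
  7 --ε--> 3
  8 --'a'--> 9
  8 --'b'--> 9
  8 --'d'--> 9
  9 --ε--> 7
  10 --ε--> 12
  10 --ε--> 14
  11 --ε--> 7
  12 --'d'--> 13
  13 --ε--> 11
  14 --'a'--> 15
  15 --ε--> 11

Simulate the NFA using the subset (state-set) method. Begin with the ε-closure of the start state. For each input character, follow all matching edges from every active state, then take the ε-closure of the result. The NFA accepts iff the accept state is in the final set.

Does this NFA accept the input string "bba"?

S₀ = ε-closure({0}) = {0,2,4,6,8,10,12,14}
'b' @ 1: {1,2,3,4,6,7,8,9,10,12,14}  ✓accept
'b' @ 2: {1,2,3,4,6,7,8,9,10,12,14}  ✓accept
'a' @ 3: {1,2,3,4,6,7,8,9,10,11,12,14,15}  ✓accept
end set {1,2,3,4,6,7,8,9,10,11,12,14,15} — state 1 in

Answer: ACCEPT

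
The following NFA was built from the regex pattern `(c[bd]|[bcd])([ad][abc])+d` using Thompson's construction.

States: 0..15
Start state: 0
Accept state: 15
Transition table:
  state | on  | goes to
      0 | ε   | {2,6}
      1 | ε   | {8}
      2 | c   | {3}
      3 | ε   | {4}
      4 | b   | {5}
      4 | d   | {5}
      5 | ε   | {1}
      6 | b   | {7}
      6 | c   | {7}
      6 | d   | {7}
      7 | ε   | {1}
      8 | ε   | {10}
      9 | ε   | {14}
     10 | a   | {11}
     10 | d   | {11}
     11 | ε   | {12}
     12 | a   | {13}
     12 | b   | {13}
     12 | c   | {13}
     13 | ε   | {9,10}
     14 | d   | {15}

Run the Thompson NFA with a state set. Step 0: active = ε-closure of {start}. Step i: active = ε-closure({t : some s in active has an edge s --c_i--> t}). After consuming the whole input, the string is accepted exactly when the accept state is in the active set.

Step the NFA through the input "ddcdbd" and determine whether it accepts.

Answer: ACCEPT

Steps:
S₀ = ε-closure({0}) = {0,2,6}
'd' @ 1: {1,7,8,10}
'd' @ 2: {11,12}
'c' @ 3: {9,10,13,14}
'd' @ 4: {11,12,15}  ✓accept
'b' @ 5: {9,10,13,14}
'd' @ 6: {11,12,15}  ✓accept
final: {11,12,15}; accept 15 in set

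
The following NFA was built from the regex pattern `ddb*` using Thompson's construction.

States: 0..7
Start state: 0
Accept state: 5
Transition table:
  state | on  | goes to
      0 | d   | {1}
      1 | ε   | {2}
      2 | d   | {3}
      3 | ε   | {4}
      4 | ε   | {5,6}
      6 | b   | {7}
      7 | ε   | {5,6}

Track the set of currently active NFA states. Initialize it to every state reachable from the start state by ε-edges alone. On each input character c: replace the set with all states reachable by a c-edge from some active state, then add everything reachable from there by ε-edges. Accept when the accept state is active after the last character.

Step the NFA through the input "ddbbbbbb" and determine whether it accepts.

Answer: ACCEPT

Trace:
start: ε-closure({0}) = {0}
'd' @ 1: {1,2}
'd' @ 2: {3,4,5,6}  (accept∈set)
'b' @ 3: {5,6,7}  (accept∈set)
'b' @ 4: {5,6,7}  (accept∈set)
'b' @ 5: {5,6,7}  (accept∈set)
'b' @ 6: {5,6,7}  (accept∈set)
'b' @ 7: {5,6,7}  (accept∈set)
'b' @ 8: {5,6,7}  (accept∈set)
final: {5,6,7}; accept 5 in set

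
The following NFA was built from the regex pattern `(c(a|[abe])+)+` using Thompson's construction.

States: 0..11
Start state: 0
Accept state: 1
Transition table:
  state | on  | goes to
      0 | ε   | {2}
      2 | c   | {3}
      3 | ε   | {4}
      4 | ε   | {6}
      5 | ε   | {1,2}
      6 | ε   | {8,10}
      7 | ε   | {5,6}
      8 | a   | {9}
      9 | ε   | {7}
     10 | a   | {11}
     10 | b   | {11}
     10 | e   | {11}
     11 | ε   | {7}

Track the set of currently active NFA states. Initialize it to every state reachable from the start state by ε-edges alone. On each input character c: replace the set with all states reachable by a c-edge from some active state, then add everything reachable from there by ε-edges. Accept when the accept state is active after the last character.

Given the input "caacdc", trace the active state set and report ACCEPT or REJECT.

initial (ε-close {0}): {0,2}
'c' @ 1: {3,4,6,8,10}
'a' @ 2: {1,2,5,6,7,8,9,10,11}  ✓accept
'a' @ 3: {1,2,5,6,7,8,9,10,11}  ✓accept
'c' @ 4: {3,4,6,8,10}
'd' @ 5: {}  — no active states
rest 'c' ignored (set empty)
after full input: {}  (accept=1 not in)

Answer: REJECT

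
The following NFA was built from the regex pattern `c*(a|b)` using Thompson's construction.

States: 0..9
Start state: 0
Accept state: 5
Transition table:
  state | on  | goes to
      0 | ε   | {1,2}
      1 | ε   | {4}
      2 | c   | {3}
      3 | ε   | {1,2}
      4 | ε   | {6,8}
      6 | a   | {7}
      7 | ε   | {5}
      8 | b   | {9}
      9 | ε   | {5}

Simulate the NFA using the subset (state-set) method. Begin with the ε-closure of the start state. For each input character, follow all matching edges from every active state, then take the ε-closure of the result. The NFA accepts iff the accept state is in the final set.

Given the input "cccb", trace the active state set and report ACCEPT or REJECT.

Answer: ACCEPT

Trace:
initial (ε-close {0}): {0,1,2,4,6,8}
'c' @ 1: {1,2,3,4,6,8}
'c' @ 2: {1,2,3,4,6,8}
'c' @ 3: {1,2,3,4,6,8}
'b' @ 4: {5,9}  [accepting]
final: {5,9}; accept 5 in set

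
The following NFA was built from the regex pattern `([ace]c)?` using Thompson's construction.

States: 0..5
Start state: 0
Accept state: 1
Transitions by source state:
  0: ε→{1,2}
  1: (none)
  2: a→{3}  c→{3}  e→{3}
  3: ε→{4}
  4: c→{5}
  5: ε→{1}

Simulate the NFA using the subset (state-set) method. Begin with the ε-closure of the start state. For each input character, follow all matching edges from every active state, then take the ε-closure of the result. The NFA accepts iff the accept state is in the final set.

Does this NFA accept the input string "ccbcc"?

initial (ε-close {0}): {0,1,2}
'c' @ 1: {3,4}
'c' @ 2: {1,5}  (accept∈set)
'b' @ 3: {}  — dead — no transitions
rest 'cc' ignored (set empty)
end set {} — state 1 not in

Answer: REJECT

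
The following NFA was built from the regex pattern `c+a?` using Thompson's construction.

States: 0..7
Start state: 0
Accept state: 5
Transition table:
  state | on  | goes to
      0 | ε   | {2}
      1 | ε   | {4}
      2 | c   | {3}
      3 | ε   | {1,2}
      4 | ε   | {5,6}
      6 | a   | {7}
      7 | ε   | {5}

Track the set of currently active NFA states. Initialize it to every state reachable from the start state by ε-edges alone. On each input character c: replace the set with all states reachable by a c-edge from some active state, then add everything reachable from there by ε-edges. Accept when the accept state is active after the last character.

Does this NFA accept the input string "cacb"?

Answer: REJECT

Derivation:
S₀ = ε-closure({0}) = {0,2}
'c' @ 1: {1,2,3,4,5,6}  ✓accept
'a' @ 2: {5,7}  ✓accept
'c' @ 3: {}  — state set empty
rest 'b' ignored (set empty)
after full input: {}  (accept=5 not in)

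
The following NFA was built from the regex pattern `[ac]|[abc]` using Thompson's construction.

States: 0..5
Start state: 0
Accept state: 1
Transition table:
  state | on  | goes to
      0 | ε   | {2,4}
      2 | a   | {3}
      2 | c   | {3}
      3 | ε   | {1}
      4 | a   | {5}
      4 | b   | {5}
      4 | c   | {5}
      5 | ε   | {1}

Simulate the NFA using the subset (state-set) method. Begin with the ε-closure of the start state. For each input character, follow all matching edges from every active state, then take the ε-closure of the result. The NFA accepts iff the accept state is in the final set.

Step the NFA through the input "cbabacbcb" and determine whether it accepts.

S₀ = ε-closure({0}) = {0,2,4}
'c' @ 1: {1,3,5}  [accepting]
'b' @ 2: {}  — no active states
rest 'abacbcb' ignored (set empty)
after full input: {}  (accept=1 not in)

Answer: REJECT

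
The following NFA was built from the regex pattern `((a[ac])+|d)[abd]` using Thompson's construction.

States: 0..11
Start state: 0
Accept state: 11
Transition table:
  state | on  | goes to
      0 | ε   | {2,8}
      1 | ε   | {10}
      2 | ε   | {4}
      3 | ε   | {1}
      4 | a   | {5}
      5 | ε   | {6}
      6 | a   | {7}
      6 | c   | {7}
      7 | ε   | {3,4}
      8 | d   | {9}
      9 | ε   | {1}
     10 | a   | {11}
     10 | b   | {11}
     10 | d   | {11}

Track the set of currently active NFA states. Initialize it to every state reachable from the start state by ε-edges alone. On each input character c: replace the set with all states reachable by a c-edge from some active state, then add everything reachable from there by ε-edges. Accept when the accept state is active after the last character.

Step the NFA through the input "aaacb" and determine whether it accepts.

Answer: ACCEPT

Trace:
S₀ = ε-closure({0}) = {0,2,4,8}
'a' @ 1: {5,6}
'a' @ 2: {1,3,4,7,10}
'a' @ 3: {5,6,11}  (accept∈set)
'c' @ 4: {1,3,4,7,10}
'b' @ 5: {11}  (accept∈set)
final: {11}; accept 11 in set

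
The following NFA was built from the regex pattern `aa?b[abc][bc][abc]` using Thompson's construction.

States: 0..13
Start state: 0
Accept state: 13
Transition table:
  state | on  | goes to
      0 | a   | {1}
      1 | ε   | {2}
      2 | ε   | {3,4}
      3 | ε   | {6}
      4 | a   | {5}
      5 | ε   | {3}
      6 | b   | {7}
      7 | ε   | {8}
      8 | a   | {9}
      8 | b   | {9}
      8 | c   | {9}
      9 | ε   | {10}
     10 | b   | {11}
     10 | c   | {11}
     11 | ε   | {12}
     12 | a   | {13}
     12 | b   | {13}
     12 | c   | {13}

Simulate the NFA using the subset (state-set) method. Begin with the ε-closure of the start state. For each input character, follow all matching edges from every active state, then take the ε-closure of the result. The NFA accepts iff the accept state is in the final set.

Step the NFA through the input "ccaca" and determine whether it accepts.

Answer: REJECT

Derivation:
S₀ = ε-closure({0}) = {0}
'c' @ 1: {}  — no active states
rest 'caca' ignored (set empty)
after full input: {}  (accept=13 not in)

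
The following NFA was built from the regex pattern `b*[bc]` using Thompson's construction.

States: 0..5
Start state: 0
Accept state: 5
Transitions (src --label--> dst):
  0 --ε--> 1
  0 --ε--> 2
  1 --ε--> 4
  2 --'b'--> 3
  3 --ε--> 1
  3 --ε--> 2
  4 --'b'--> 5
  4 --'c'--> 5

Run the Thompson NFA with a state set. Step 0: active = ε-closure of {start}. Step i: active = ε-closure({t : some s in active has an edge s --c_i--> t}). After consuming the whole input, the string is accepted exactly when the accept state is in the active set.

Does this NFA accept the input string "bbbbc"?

Answer: ACCEPT

Steps:
initial (ε-close {0}): {0,1,2,4}
'b' @ 1: {1,2,3,4,5}  [accepting]
'b' @ 2: {1,2,3,4,5}  [accepting]
'b' @ 3: {1,2,3,4,5}  [accepting]
'b' @ 4: {1,2,3,4,5}  [accepting]
'c' @ 5: {5}  [accepting]
after full input: {5}  (accept=5 in)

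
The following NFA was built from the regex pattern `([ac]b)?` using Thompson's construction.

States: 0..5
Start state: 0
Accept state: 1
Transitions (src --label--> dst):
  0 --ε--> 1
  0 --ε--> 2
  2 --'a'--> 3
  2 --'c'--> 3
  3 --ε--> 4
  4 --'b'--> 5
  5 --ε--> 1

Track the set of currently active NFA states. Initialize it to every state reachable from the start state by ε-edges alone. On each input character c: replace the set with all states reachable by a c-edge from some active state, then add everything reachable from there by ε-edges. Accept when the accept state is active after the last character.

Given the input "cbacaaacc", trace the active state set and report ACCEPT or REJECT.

initial (ε-close {0}): {0,1,2}
'c' @ 1: {3,4}
'b' @ 2: {1,5}  [accepting]
'a' @ 3: {}  — dead — no transitions
rest 'caaacc' ignored (set empty)
end set {} — state 1 not in

Answer: REJECT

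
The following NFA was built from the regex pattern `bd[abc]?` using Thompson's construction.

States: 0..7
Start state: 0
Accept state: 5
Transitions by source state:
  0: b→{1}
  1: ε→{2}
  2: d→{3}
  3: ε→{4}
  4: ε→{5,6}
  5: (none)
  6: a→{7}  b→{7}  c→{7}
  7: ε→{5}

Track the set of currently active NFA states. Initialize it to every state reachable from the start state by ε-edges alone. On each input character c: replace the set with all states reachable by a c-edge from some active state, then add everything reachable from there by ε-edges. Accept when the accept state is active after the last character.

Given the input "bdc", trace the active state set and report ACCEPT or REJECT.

initial (ε-close {0}): {0}
'b' @ 1: {1,2}
'd' @ 2: {3,4,5,6}  [accepting]
'c' @ 3: {5,7}  [accepting]
final: {5,7}; accept 5 in set

Answer: ACCEPT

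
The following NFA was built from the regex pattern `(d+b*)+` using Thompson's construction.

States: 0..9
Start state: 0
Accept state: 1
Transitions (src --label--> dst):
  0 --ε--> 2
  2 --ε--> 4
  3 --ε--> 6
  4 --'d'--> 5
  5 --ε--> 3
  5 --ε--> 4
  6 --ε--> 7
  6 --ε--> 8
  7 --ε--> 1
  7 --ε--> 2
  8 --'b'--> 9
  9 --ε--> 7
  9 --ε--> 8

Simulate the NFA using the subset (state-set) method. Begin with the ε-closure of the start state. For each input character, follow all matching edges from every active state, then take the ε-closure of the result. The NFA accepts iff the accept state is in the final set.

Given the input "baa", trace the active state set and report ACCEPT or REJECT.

Answer: REJECT

Trace:
S₀ = ε-closure({0}) = {0,2,4}
'b' @ 1: {}  — state set empty
rest 'aa' ignored (set empty)
final: {}; accept 1 not in set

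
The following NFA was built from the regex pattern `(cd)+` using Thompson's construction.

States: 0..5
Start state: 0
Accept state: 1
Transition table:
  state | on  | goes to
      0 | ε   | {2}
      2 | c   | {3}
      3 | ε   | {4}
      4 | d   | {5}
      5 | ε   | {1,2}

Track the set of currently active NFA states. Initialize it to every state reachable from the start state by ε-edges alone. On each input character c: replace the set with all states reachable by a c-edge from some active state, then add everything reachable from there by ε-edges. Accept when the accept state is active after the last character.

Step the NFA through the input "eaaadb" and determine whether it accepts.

Answer: REJECT

Steps:
S₀ = ε-closure({0}) = {0,2}
'e' @ 1: {}  — dead — no transitions
rest 'aaadb' ignored (set empty)
after full input: {}  (accept=1 not in)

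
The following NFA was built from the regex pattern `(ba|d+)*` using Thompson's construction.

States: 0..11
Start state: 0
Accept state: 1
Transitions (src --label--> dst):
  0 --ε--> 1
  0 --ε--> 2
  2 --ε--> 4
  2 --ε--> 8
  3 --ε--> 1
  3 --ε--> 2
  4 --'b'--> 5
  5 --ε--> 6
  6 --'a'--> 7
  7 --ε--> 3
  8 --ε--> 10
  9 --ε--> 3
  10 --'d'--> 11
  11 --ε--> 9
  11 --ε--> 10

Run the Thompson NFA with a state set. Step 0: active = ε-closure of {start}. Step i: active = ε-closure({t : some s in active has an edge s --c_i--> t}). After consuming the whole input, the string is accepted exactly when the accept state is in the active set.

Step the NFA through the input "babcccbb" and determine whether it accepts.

Answer: REJECT

Derivation:
S₀ = ε-closure({0}) = {0,1,2,4,8,10}
'b' @ 1: {5,6}
'a' @ 2: {1,2,3,4,7,8,10}  (accept∈set)
'b' @ 3: {5,6}
'c' @ 4: {}  — no active states
rest 'ccbb' ignored (set empty)
end set {} — state 1 not in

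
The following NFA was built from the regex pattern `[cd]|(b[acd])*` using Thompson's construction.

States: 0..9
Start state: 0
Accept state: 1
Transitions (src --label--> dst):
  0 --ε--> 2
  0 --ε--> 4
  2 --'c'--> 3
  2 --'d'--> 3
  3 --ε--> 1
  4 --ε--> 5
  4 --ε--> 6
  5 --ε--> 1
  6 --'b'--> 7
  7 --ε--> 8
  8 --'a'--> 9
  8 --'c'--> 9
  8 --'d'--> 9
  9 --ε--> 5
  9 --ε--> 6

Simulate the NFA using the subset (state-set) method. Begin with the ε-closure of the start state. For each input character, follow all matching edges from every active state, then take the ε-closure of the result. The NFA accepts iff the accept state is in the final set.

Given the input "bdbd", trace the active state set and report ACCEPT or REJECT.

initial (ε-close {0}): {0,1,2,4,5,6}
'b' @ 1: {7,8}
'd' @ 2: {1,5,6,9}  (accept∈set)
'b' @ 3: {7,8}
'd' @ 4: {1,5,6,9}  (accept∈set)
end set {1,5,6,9} — state 1 in

Answer: ACCEPT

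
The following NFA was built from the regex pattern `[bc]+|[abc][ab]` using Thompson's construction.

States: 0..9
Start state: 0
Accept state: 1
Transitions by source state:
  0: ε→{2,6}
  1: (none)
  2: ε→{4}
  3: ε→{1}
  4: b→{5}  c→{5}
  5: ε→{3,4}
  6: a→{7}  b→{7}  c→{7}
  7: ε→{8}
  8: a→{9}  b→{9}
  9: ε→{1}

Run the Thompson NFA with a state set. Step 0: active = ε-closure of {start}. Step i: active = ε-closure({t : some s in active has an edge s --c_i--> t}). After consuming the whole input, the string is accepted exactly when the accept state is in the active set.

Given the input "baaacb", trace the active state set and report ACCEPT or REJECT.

Answer: REJECT

Steps:
start: ε-closure({0}) = {0,2,4,6}
'b' @ 1: {1,3,4,5,7,8}  (accept∈set)
'a' @ 2: {1,9}  (accept∈set)
'a' @ 3: {}  — no active states
rest 'acb' ignored (set empty)
after full input: {}  (accept=1 not in)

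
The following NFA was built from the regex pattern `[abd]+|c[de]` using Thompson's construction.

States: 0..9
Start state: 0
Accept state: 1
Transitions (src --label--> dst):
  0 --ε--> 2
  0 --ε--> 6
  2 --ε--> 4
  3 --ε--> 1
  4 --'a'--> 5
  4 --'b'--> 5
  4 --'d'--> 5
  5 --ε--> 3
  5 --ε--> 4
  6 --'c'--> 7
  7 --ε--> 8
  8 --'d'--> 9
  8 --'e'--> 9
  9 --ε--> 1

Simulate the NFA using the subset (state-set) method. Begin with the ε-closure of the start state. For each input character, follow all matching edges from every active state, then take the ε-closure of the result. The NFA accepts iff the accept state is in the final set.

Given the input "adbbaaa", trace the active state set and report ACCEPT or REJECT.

Answer: ACCEPT

Steps:
S₀ = ε-closure({0}) = {0,2,4,6}
'a' @ 1: {1,3,4,5}  (accept∈set)
'd' @ 2: {1,3,4,5}  (accept∈set)
'b' @ 3: {1,3,4,5}  (accept∈set)
'b' @ 4: {1,3,4,5}  (accept∈set)
'a' @ 5: {1,3,4,5}  (accept∈set)
'a' @ 6: {1,3,4,5}  (accept∈set)
'a' @ 7: {1,3,4,5}  (accept∈set)
after full input: {1,3,4,5}  (accept=1 in)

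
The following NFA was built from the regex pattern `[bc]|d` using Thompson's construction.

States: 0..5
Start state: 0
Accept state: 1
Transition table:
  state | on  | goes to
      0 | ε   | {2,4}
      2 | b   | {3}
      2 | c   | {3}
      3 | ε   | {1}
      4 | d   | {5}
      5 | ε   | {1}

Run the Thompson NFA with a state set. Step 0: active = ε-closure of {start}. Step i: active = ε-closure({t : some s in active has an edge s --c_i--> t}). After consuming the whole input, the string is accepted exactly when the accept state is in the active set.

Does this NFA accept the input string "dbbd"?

Answer: REJECT

Derivation:
S₀ = ε-closure({0}) = {0,2,4}
'd' @ 1: {1,5}  [accepting]
'b' @ 2: {}  — no active states
rest 'bd' ignored (set empty)
final: {}; accept 1 not in set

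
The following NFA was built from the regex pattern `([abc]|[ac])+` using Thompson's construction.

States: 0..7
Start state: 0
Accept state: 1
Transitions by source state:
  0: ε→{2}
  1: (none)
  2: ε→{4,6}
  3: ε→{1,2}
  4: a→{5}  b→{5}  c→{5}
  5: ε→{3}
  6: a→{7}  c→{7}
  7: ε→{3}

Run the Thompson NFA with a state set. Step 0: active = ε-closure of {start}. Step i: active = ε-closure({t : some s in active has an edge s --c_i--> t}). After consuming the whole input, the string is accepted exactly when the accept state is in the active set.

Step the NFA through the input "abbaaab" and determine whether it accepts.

start: ε-closure({0}) = {0,2,4,6}
'a' @ 1: {1,2,3,4,5,6,7}  (accept∈set)
'b' @ 2: {1,2,3,4,5,6}  (accept∈set)
'b' @ 3: {1,2,3,4,5,6}  (accept∈set)
'a' @ 4: {1,2,3,4,5,6,7}  (accept∈set)
'a' @ 5: {1,2,3,4,5,6,7}  (accept∈set)
'a' @ 6: {1,2,3,4,5,6,7}  (accept∈set)
'b' @ 7: {1,2,3,4,5,6}  (accept∈set)
final: {1,2,3,4,5,6}; accept 1 in set

Answer: ACCEPT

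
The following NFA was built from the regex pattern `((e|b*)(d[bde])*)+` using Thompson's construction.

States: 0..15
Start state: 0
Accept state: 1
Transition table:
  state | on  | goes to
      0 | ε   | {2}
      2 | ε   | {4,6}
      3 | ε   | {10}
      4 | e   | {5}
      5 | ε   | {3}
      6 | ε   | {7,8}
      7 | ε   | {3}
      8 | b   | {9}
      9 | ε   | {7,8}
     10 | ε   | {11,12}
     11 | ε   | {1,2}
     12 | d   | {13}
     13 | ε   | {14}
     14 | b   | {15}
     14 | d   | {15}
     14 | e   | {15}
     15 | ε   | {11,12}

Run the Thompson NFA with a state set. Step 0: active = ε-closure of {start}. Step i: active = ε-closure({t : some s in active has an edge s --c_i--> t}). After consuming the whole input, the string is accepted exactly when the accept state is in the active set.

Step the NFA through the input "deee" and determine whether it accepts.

Answer: ACCEPT

Steps:
start: ε-closure({0}) = {0,1,2,3,4,6,7,8,10,11,12}
'd' @ 1: {13,14}
'e' @ 2: {1,2,3,4,6,7,8,10,11,12,15}  [accepting]
'e' @ 3: {1,2,3,4,5,6,7,8,10,11,12}  [accepting]
'e' @ 4: {1,2,3,4,5,6,7,8,10,11,12}  [accepting]
after full input: {1,2,3,4,5,6,7,8,10,11,12}  (accept=1 in)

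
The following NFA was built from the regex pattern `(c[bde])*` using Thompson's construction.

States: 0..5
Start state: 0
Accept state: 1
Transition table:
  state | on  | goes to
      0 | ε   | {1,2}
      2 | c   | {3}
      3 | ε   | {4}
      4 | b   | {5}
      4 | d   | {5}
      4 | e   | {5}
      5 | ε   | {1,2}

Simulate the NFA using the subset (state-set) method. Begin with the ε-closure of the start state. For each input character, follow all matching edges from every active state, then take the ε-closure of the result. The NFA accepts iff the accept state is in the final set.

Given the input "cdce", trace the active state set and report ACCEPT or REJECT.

S₀ = ε-closure({0}) = {0,1,2}
'c' @ 1: {3,4}
'd' @ 2: {1,2,5}  (accept∈set)
'c' @ 3: {3,4}
'e' @ 4: {1,2,5}  (accept∈set)
after full input: {1,2,5}  (accept=1 in)

Answer: ACCEPT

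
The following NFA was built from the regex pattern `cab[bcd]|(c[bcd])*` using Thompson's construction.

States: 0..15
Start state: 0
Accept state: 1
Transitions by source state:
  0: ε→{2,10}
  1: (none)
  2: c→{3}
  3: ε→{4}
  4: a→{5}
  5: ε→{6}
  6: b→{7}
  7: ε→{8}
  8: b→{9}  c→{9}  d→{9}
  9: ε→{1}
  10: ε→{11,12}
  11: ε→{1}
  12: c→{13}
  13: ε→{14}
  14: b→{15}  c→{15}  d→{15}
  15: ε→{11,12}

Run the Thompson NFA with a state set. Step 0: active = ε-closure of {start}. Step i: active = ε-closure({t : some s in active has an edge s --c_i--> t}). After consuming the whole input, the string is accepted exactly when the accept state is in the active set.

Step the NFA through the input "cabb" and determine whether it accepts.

S₀ = ε-closure({0}) = {0,1,2,10,11,12}
'c' @ 1: {3,4,13,14}
'a' @ 2: {5,6}
'b' @ 3: {7,8}
'b' @ 4: {1,9}  (accept∈set)
after full input: {1,9}  (accept=1 in)

Answer: ACCEPT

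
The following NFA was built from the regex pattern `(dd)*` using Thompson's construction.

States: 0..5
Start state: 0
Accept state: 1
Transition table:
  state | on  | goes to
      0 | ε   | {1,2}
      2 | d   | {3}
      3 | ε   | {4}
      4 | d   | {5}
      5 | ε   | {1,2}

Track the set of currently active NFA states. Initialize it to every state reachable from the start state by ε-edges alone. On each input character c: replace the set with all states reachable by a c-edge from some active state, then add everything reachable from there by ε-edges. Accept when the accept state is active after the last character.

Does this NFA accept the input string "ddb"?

S₀ = ε-closure({0}) = {0,1,2}
'd' @ 1: {3,4}
'd' @ 2: {1,2,5}  [accepting]
'b' @ 3: {}  — no active states
after full input: {}  (accept=1 not in)

Answer: REJECT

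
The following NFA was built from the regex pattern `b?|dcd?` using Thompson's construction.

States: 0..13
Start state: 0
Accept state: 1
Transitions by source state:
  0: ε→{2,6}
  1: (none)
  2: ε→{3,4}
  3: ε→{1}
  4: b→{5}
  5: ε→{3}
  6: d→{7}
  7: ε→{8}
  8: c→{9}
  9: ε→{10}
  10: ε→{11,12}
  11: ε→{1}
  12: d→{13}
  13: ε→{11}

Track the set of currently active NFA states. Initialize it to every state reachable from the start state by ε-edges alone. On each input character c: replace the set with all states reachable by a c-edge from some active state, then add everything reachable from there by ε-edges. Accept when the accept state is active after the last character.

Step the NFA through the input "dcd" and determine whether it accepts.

S₀ = ε-closure({0}) = {0,1,2,3,4,6}
'd' @ 1: {7,8}
'c' @ 2: {1,9,10,11,12}  [accepting]
'd' @ 3: {1,11,13}  [accepting]
end set {1,11,13} — state 1 in

Answer: ACCEPT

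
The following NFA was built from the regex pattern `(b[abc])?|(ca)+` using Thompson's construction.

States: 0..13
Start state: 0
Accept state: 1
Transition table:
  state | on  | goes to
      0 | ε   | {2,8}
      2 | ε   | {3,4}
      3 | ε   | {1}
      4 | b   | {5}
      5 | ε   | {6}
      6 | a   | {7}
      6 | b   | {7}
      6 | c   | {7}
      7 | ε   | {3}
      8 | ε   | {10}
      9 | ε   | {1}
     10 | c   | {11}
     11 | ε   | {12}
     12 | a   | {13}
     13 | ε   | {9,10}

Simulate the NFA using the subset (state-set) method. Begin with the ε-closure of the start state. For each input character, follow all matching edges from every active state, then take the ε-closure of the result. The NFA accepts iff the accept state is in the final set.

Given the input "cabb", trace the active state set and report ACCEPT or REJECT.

initial (ε-close {0}): {0,1,2,3,4,8,10}
'c' @ 1: {11,12}
'a' @ 2: {1,9,10,13}  (accept∈set)
'b' @ 3: {}  — no active states
rest 'b' ignored (set empty)
end set {} — state 1 not in

Answer: REJECT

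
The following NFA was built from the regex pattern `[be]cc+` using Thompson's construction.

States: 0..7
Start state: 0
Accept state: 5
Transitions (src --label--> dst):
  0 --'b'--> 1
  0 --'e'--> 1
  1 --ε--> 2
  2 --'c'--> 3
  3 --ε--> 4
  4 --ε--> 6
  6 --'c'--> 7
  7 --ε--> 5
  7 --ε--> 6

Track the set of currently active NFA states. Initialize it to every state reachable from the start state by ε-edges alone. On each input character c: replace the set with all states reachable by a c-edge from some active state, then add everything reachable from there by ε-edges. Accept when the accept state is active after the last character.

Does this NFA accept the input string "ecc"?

S₀ = ε-closure({0}) = {0}
'e' @ 1: {1,2}
'c' @ 2: {3,4,6}
'c' @ 3: {5,6,7}  ✓accept
after full input: {5,6,7}  (accept=5 in)

Answer: ACCEPT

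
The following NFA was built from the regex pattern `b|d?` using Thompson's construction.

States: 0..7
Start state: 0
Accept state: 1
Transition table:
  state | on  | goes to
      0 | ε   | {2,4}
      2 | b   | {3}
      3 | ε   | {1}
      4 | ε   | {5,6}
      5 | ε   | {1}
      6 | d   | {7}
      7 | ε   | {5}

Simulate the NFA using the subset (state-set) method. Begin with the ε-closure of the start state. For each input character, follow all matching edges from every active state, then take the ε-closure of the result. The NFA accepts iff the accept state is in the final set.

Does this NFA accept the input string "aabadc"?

Answer: REJECT

Steps:
initial (ε-close {0}): {0,1,2,4,5,6}
'a' @ 1: {}  — state set empty
rest 'abadc' ignored (set empty)
final: {}; accept 1 not in set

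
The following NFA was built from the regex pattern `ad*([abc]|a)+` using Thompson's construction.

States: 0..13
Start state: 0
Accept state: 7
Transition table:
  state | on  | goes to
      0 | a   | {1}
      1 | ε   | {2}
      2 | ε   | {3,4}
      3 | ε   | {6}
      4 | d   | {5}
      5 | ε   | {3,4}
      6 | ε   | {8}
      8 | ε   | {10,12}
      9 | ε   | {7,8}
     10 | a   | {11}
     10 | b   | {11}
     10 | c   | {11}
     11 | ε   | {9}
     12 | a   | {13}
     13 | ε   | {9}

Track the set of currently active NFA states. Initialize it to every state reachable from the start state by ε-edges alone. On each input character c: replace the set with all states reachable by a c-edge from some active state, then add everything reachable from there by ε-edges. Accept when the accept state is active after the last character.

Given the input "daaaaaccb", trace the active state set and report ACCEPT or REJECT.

start: ε-closure({0}) = {0}
'd' @ 1: {}  — no active states
rest 'aaaaaccb' ignored (set empty)
final: {}; accept 7 not in set

Answer: REJECT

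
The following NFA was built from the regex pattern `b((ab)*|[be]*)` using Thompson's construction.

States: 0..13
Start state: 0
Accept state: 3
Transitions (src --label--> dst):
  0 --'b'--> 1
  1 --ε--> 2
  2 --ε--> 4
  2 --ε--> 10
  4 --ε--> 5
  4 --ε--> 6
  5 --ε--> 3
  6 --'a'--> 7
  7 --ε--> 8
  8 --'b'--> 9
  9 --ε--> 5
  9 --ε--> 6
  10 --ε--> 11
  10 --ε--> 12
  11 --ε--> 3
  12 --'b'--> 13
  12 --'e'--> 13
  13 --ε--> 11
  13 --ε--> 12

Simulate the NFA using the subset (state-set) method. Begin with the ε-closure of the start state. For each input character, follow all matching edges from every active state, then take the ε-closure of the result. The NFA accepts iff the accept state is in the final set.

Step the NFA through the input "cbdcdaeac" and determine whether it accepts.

S₀ = ε-closure({0}) = {0}
'c' @ 1: {}  — no active states
rest 'bdcdaeac' ignored (set empty)
final: {}; accept 3 not in set

Answer: REJECT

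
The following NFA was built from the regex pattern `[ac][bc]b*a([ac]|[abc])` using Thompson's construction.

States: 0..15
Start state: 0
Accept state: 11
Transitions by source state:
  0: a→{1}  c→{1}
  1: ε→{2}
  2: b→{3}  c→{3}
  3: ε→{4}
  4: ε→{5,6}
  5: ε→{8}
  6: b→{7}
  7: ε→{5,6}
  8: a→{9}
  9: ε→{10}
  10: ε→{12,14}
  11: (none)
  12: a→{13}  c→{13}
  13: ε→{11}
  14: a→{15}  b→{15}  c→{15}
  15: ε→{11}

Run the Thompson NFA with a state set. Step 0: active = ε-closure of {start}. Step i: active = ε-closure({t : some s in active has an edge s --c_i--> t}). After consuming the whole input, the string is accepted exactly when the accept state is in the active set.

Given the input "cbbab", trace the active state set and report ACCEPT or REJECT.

Answer: ACCEPT

Derivation:
initial (ε-close {0}): {0}
'c' @ 1: {1,2}
'b' @ 2: {3,4,5,6,8}
'b' @ 3: {5,6,7,8}
'a' @ 4: {9,10,12,14}
'b' @ 5: {11,15}  [accepting]
final: {11,15}; accept 11 in set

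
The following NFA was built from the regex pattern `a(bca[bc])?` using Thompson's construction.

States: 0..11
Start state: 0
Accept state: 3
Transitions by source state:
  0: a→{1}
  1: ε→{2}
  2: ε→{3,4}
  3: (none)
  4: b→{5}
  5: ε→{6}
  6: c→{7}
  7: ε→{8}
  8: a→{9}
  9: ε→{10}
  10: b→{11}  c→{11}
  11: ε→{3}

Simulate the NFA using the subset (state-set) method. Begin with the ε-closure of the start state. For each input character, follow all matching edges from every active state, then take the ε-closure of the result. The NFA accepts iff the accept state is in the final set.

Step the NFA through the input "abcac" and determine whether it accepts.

start: ε-closure({0}) = {0}
'a' @ 1: {1,2,3,4}  [accepting]
'b' @ 2: {5,6}
'c' @ 3: {7,8}
'a' @ 4: {9,10}
'c' @ 5: {3,11}  [accepting]
final: {3,11}; accept 3 in set

Answer: ACCEPT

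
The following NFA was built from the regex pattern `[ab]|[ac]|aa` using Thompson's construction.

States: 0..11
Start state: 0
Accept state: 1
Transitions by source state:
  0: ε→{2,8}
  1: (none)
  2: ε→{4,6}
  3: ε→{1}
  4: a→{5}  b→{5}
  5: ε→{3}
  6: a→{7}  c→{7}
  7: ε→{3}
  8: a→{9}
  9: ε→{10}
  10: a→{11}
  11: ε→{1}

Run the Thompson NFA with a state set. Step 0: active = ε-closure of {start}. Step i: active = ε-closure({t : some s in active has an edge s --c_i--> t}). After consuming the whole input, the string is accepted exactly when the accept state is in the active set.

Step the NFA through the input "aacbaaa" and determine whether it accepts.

S₀ = ε-closure({0}) = {0,2,4,6,8}
'a' @ 1: {1,3,5,7,9,10}  (accept∈set)
'a' @ 2: {1,11}  (accept∈set)
'c' @ 3: {}  — dead — no transitions
rest 'baaa' ignored (set empty)
final: {}; accept 1 not in set

Answer: REJECT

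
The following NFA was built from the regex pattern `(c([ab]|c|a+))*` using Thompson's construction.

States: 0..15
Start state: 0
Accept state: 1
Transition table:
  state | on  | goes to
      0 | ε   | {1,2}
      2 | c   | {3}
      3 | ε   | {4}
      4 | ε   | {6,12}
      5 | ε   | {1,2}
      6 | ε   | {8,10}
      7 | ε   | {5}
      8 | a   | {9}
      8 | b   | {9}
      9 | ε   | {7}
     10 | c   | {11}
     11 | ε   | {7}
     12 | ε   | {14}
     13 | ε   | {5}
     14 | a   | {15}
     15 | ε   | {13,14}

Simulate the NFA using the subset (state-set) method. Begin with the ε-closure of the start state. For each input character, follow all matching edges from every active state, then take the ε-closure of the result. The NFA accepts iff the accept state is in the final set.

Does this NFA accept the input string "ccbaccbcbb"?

S₀ = ε-closure({0}) = {0,1,2}
'c' @ 1: {3,4,6,8,10,12,14}
'c' @ 2: {1,2,5,7,11}  ✓accept
'b' @ 3: {}  — dead — no transitions
rest 'accbcbb' ignored (set empty)
after full input: {}  (accept=1 not in)

Answer: REJECT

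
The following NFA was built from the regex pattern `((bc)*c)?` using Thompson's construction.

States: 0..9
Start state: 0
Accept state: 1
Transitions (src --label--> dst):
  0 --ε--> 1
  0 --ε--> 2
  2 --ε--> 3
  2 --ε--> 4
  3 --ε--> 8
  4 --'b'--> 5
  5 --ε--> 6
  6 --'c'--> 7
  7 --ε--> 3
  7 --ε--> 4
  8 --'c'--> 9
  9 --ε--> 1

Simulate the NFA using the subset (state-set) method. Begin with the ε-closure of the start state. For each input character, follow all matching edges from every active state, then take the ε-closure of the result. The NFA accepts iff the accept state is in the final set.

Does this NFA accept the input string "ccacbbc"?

Answer: REJECT

Derivation:
initial (ε-close {0}): {0,1,2,3,4,8}
'c' @ 1: {1,9}  ✓accept
'c' @ 2: {}  — no active states
rest 'acbbc' ignored (set empty)
after full input: {}  (accept=1 not in)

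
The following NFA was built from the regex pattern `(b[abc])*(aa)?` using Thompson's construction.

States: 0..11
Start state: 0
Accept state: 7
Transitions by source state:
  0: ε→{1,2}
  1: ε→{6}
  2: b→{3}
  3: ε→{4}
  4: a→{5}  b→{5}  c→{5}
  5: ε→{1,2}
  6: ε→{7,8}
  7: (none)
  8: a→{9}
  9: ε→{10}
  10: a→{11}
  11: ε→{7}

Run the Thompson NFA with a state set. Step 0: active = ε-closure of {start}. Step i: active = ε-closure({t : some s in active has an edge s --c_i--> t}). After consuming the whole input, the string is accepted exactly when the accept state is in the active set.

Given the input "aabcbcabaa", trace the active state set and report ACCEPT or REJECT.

S₀ = ε-closure({0}) = {0,1,2,6,7,8}
'a' @ 1: {9,10}
'a' @ 2: {7,11}  [accepting]
'b' @ 3: {}  — dead — no transitions
rest 'cbcabaa' ignored (set empty)
end set {} — state 7 not in

Answer: REJECT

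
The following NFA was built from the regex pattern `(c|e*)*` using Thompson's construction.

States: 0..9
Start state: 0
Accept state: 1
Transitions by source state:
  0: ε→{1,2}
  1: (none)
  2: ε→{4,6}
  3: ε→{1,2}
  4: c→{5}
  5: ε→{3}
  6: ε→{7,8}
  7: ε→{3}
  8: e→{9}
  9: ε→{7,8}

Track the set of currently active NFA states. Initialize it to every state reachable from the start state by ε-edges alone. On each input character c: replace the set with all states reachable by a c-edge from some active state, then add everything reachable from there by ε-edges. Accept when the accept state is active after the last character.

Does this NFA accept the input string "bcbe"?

initial (ε-close {0}): {0,1,2,3,4,6,7,8}
'b' @ 1: {}  — no active states
rest 'cbe' ignored (set empty)
after full input: {}  (accept=1 not in)

Answer: REJECT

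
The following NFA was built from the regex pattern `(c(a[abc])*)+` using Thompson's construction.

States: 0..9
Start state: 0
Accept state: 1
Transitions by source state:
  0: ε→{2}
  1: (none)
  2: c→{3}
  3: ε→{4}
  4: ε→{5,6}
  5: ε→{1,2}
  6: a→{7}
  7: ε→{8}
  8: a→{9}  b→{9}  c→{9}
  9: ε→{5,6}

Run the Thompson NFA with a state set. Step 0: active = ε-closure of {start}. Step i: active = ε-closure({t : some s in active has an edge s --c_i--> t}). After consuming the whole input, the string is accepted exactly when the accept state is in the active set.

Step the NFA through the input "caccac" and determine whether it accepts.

Answer: ACCEPT

Trace:
initial (ε-close {0}): {0,2}
'c' @ 1: {1,2,3,4,5,6}  ✓accept
'a' @ 2: {7,8}
'c' @ 3: {1,2,5,6,9}  ✓accept
'c' @ 4: {1,2,3,4,5,6}  ✓accept
'a' @ 5: {7,8}
'c' @ 6: {1,2,5,6,9}  ✓accept
end set {1,2,5,6,9} — state 1 in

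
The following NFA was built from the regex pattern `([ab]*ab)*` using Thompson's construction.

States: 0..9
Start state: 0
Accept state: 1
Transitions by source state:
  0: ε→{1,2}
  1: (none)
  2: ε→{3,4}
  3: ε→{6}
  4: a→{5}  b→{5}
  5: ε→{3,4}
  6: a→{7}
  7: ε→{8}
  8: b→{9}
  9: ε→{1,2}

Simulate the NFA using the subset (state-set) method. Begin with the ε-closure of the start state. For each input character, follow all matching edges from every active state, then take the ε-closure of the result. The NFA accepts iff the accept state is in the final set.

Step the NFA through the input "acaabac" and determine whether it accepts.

start: ε-closure({0}) = {0,1,2,3,4,6}
'a' @ 1: {3,4,5,6,7,8}
'c' @ 2: {}  — dead — no transitions
rest 'aabac' ignored (set empty)
end set {} — state 1 not in

Answer: REJECT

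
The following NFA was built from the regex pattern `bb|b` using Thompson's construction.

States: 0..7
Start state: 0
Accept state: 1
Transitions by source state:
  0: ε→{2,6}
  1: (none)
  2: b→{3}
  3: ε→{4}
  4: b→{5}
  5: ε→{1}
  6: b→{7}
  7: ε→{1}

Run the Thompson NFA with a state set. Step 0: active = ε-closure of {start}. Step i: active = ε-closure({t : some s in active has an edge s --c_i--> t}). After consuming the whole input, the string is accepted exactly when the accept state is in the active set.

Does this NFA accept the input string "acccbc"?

start: ε-closure({0}) = {0,2,6}
'a' @ 1: {}  — state set empty
rest 'cccbc' ignored (set empty)
final: {}; accept 1 not in set

Answer: REJECT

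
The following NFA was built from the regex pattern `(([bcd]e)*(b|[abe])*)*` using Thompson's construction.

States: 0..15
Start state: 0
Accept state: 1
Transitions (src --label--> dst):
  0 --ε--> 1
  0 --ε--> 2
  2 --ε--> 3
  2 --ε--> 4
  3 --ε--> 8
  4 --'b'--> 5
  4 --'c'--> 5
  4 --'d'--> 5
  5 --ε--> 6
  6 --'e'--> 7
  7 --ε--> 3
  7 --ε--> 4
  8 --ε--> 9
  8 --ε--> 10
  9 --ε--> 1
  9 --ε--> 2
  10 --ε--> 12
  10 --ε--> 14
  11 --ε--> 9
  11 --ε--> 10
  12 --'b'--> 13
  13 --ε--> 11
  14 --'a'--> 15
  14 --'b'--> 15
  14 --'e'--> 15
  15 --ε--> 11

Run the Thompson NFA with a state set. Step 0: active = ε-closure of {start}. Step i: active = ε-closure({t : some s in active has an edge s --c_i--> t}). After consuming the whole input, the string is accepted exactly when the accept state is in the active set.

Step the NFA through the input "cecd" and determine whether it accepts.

Answer: REJECT

Derivation:
initial (ε-close {0}): {0,1,2,3,4,8,9,10,12,14}
'c' @ 1: {5,6}
'e' @ 2: {1,2,3,4,7,8,9,10,12,14}  (accept∈set)
'c' @ 3: {5,6}
'd' @ 4: {}  — state set empty
end set {} — state 1 not in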